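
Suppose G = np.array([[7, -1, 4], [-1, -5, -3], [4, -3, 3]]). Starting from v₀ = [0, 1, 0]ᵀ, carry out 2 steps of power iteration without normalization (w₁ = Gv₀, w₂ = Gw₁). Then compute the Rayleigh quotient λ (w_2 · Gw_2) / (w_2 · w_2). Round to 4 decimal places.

-3.0912

w1 = Gv₀ = (-1, -5, -3)
w2 = Gw1 = (-14, 35, 2)
Gw2 = (-125, -167, -155)
w2·Gw2 = (-14)·(-125) + 35·(-167) + 2·(-155) = -4405; w2·w2 = (-14)·(-14) + 35·35 + 2·2 = 1425
λ ≈ -4405/1425 = -3.0912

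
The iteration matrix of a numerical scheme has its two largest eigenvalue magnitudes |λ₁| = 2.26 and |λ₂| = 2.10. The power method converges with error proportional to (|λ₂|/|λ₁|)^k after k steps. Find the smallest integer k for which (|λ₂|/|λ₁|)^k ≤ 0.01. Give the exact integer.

63

|λ₂/λ₁| = 2.10/2.26 = 0.92920
Need k ≥ ln(0.01) / ln(0.92920) = -4.6052 / -0.0734 ≈ 62.717
Smallest integer k satisfying the bound: 63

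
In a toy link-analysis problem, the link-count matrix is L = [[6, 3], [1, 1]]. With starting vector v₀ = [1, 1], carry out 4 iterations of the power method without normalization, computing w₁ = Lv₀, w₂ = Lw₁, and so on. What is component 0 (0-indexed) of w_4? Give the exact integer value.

w1 = Lv₀ = (9, 2)
w2 = Lw1 = (60, 11)
w3 = Lw2 = (393, 71)
w4 = Lw3 = (2571, 464)
The requested component of w4 is 2571.

2571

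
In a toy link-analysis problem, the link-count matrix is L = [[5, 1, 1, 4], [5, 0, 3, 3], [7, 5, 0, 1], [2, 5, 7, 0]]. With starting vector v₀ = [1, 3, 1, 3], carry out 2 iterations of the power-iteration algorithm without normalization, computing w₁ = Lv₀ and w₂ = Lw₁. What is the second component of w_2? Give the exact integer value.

w1 = Lv₀ = (5·1 + 1·3 + 1·1 + 4·3; 5·1 + 0·3 + 3·1 + 3·3; 7·1 + 5·3 + 0·1 + 1·3; 2·1 + 5·3 + 7·1 + 0·3) = (21, 17, 25, 24)
w2 = Lw1 = (5·21 + 1·17 + 1·25 + 4·24; 5·21 + 0·17 + 3·25 + 3·24; 7·21 + 5·17 + 0·25 + 1·24; 2·21 + 5·17 + 7·25 + 0·24) = (243, 252, 256, 302)
The requested component of w2 is 252.

252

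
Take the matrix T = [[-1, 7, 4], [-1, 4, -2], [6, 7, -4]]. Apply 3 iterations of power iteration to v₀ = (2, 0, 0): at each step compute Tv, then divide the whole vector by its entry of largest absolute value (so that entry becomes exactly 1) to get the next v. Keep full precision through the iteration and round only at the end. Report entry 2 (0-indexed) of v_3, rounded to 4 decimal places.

Tv0 = (-2.00000, -2.00000, 12.00000); divide by 12.00000 → v1 = (-0.16667, -0.16667, 1.00000)
Tv1 = (3.00000, -2.50000, -6.16667); divide by -6.16667 → v2 = (-0.48649, 0.40541, 1.00000)
Tv2 = (7.32432, 0.10811, -4.08108); divide by 7.32432 → v3 = (1.00000, 0.01476, -0.55720)
Requested entry of v3: 302/-542 = -0.5572

-0.5572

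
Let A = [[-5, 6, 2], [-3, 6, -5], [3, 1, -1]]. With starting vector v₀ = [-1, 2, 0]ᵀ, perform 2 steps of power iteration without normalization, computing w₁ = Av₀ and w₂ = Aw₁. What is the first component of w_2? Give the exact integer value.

w1 = Av₀ = (17, 15, -1)
w2 = Aw1 = (3, 44, 67)
The requested component of w2 is 3.

3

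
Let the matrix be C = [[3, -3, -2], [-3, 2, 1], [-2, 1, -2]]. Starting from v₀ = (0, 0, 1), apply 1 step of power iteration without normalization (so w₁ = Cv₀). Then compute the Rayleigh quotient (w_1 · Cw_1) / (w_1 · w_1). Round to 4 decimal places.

w1 = Cv₀ = (-2, 1, -2)
Cw1 = (-5, 6, 9)
w1·Cw1 = (-2)·(-5) + 1·6 + (-2)·9 = -2; w1·w1 = (-2)·(-2) + 1·1 + (-2)·(-2) = 9
λ ≈ -2/9 = -0.2222

-0.2222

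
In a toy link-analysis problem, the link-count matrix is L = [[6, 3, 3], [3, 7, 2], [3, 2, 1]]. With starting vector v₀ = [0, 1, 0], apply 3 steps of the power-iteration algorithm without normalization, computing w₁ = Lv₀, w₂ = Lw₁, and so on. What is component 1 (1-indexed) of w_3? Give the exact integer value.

531

w1 = Lv₀ = (6·0 + 3·1 + 3·0; 3·0 + 7·1 + 2·0; 3·0 + 2·1 + 1·0) = (3, 7, 2)
w2 = Lw1 = (6·3 + 3·7 + 3·2; 3·3 + 7·7 + 2·2; 3·3 + 2·7 + 1·2) = (45, 62, 25)
w3 = Lw2 = (531, 619, 284)
The requested component of w3 is 531.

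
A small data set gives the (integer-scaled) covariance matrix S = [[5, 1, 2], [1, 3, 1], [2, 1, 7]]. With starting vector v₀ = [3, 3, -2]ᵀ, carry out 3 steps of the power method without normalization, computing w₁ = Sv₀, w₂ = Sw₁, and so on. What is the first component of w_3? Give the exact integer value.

w1 = Sv₀ = (5·3 + 1·3 + 2·(-2); 1·3 + 3·3 + 1·(-2); 2·3 + 1·3 + 7·(-2)) = (14, 10, -5)
w2 = Sw1 = (5·14 + 1·10 + 2·(-5); 1·14 + 3·10 + 1·(-5); 2·14 + 1·10 + 7·(-5)) = (70, 39, 3)
w3 = Sw2 = (395, 190, 200)
The requested component of w3 is 395.

395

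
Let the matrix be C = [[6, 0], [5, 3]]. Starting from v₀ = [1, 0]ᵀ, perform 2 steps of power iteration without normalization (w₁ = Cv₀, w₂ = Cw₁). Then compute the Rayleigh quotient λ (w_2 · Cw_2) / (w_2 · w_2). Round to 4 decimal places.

w1 = Cv₀ = (6, 5)
w2 = Cw1 = (36, 45)
Cw2 = (216, 315)
w2·Cw2 = 36·216 + 45·315 = 21951; w2·w2 = 36·36 + 45·45 = 3321
λ ≈ 21951/3321 = 6.6098

6.6098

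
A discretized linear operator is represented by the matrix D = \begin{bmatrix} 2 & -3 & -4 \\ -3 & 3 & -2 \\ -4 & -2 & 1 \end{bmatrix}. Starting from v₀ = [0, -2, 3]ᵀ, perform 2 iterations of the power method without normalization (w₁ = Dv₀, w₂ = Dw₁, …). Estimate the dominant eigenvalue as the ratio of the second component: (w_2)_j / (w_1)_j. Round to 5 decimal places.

2.66667

w1 = Dv₀ = (-6, -12, 7)
w2 = Dw1 = (-4, -32, 55)
Ratio at component: -32 / -12 = 2.66667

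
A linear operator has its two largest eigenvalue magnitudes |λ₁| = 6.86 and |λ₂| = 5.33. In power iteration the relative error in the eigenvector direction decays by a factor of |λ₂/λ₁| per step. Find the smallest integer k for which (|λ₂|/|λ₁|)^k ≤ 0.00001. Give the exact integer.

46

|λ₂/λ₁| = 5.33/6.86 = 0.77697
Need k ≥ ln(0.00001) / ln(0.77697) = -11.5129 / -0.2524 ≈ 45.622
Smallest integer k satisfying the bound: 46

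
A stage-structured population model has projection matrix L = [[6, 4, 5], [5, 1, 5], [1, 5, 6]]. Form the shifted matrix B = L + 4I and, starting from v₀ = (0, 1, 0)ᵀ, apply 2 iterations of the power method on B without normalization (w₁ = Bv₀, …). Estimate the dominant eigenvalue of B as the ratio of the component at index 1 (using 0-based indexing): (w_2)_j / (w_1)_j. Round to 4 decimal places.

B = L + 4I has rows (10, 4, 5); (5, 5, 5); (1, 5, 10)
w1 = Bv₀ = (10·0 + 4·1 + 5·0; 5·0 + 5·1 + 5·0; 1·0 + 5·1 + 10·0) = (4, 5, 5)
w2 = Bw1 = (10·4 + 4·5 + 5·5; 5·4 + 5·5 + 5·5; 1·4 + 5·5 + 10·5) = (85, 70, 79)
Ratio: 70/5 = 14.0000

μ ≈ 14.0000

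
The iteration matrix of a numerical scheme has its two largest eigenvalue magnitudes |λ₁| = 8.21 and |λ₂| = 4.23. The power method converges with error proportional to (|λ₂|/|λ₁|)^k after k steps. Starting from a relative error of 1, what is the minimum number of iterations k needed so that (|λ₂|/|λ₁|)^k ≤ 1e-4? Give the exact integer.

14

|λ₂/λ₁| = 4.23/8.21 = 0.51523
Need k ≥ ln(1e-4) / ln(0.51523) = -9.2103 / -0.6632 ≈ 13.889
Smallest integer k satisfying the bound: 14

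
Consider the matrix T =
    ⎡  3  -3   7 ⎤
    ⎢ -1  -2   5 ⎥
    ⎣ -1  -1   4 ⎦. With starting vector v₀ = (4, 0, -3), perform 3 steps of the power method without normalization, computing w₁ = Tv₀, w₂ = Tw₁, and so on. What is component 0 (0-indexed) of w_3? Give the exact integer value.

-399

w1 = Tv₀ = (3·4 + (-3)·0 + 7·(-3); (-1)·4 + (-2)·0 + 5·(-3); (-1)·4 + (-1)·0 + 4·(-3)) = (-9, -19, -16)
w2 = Tw1 = (3·(-9) + (-3)·(-19) + 7·(-16); (-1)·(-9) + (-2)·(-19) + 5·(-16); (-1)·(-9) + (-1)·(-19) + 4·(-16)) = (-82, -33, -36)
w3 = Tw2 = (-399, -32, -29)
The requested component of w3 is -399.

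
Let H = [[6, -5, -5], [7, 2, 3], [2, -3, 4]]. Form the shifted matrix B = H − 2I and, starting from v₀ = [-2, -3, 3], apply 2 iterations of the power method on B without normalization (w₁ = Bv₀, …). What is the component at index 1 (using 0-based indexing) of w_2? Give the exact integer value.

B = H − 2I has rows (4, -5, -5); (7, 0, 3); (2, -3, 2)
w1 = Bv₀ = (4·(-2) + (-5)·(-3) + (-5)·3; 7·(-2) + 0·(-3) + 3·3; 2·(-2) + (-3)·(-3) + 2·3) = (-8, -5, 11)
w2 = Bw1 = (4·(-8) + (-5)·(-5) + (-5)·11; 7·(-8) + 0·(-5) + 3·11; 2·(-8) + (-3)·(-5) + 2·11) = (-62, -23, 21)
Requested component of w2: -23

-23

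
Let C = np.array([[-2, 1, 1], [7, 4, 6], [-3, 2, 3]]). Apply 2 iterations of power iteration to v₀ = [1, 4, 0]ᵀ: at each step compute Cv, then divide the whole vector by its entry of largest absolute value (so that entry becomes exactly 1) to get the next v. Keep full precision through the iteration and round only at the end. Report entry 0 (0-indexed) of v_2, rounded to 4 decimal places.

Cv0 = (2.00000, 23.00000, 5.00000); divide by 23.00000 → v1 = (0.08696, 1.00000, 0.21739)
Cv1 = (1.04348, 5.91304, 2.39130); divide by 5.91304 → v2 = (0.17647, 1.00000, 0.40441)
Requested entry of v2: 24/136 = 0.1765

0.1765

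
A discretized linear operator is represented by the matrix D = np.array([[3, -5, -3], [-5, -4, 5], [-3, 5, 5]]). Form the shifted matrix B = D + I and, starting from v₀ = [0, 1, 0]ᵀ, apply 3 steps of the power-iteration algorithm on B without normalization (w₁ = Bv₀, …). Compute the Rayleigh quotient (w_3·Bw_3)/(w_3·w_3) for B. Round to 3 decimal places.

B = D + I has rows (4, -5, -3); (-5, -3, 5); (-3, 5, 6)
w1 = Bv₀ = (-5, -3, 5)
w2 = Bw1 = (-20, 59, 30)
w3 = Bw2 = (-465, 73, 535)
Bw3 = (-3830, 4781, 4970)
w3·Bw3 = 4788913; w3·w3 = 507779; μ ≈ 4788913/507779 = 9.431

9.431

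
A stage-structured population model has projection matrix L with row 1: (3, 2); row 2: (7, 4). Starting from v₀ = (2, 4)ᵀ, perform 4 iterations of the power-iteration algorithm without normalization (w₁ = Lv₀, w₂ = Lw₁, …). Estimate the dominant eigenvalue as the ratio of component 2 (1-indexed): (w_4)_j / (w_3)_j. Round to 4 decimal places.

w1 = Lv₀ = (14, 30)
w2 = Lw1 = (102, 218)
w3 = Lw2 = (742, 1586)
w4 = Lw3 = (5398, 11538)
Ratio at component: 11538 / 1586 = 7.2749

7.2749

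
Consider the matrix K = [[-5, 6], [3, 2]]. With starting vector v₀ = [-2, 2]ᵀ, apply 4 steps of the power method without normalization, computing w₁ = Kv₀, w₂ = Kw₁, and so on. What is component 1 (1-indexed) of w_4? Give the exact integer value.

w1 = Kv₀ = (22, -2)
w2 = Kw1 = (-122, 62)
w3 = Kw2 = (982, -242)
w4 = Kw3 = (-6362, 2462)
The requested component of w4 is -6362.

-6362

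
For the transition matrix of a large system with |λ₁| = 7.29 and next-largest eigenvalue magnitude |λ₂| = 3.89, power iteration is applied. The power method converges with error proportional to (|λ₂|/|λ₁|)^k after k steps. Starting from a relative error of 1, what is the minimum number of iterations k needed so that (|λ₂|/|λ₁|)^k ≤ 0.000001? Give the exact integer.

|λ₂/λ₁| = 3.89/7.29 = 0.53361
Need k ≥ ln(0.000001) / ln(0.53361) = -13.8155 / -0.6281 ≈ 21.996
Smallest integer k satisfying the bound: 22

22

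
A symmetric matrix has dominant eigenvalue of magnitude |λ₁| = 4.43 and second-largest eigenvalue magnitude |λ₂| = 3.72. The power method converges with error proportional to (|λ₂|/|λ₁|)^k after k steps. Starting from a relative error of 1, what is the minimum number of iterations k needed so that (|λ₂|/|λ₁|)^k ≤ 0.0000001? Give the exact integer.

|λ₂/λ₁| = 3.72/4.43 = 0.83973
Need k ≥ ln(0.0000001) / ln(0.83973) = -16.1181 / -0.1747 ≈ 92.274
Smallest integer k satisfying the bound: 93

93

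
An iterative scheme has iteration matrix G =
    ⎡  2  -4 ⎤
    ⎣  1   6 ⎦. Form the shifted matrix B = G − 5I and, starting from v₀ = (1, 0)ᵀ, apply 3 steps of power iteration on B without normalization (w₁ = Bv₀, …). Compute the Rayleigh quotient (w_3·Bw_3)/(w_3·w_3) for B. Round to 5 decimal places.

B = G − 5I has rows (-3, -4); (1, 1)
w1 = Bv₀ = (-3, 1)
w2 = Bw1 = (5, -2)
w3 = Bw2 = (-7, 3)
Bw3 = (9, -4)
w3·Bw3 = -75; w3·w3 = 58; μ ≈ -75/58 = -1.29310

μ ≈ -1.29310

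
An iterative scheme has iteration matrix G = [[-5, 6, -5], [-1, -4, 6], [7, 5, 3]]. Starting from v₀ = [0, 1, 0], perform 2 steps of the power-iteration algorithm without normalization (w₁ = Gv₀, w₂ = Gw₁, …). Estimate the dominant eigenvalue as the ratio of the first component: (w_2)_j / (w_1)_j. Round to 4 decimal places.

λ ≈ -13.1667

w1 = Gv₀ = (6, -4, 5)
w2 = Gw1 = (-79, 40, 37)
Ratio at component: -79 / 6 = -13.1667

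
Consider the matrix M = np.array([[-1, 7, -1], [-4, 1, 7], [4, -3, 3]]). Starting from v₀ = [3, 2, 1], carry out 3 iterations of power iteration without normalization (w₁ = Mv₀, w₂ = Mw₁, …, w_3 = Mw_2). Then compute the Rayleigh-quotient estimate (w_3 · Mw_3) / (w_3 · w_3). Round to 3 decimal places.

1.436

w1 = Mv₀ = ((-1)·3 + 7·2 + (-1)·1; (-4)·3 + 1·2 + 7·1; 4·3 + (-3)·2 + 3·1) = (10, -3, 9)
w2 = Mw1 = ((-1)·10 + 7·(-3) + (-1)·9; (-4)·10 + 1·(-3) + 7·9; 4·10 + (-3)·(-3) + 3·9) = (-40, 20, 76)
w3 = Mw2 = (104, 712, 8)
Mw3 = (4872, 352, -1696)
w3·Mw3 = 104·4872 + 712·352 + 8·(-1696) = 743744; w3·w3 = 104·104 + 712·712 + 8·8 = 517824
λ ≈ 743744/517824 = 1.436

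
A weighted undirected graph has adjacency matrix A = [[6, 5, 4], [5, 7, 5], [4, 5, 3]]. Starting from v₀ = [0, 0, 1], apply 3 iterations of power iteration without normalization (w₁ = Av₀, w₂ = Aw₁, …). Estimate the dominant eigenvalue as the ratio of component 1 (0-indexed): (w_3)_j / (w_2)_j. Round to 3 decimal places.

λ ≈ 14.929

w1 = Av₀ = (4, 5, 3)
w2 = Aw1 = (61, 70, 50)
w3 = Aw2 = (916, 1045, 744)
Ratio at component: 1045 / 70 = 14.929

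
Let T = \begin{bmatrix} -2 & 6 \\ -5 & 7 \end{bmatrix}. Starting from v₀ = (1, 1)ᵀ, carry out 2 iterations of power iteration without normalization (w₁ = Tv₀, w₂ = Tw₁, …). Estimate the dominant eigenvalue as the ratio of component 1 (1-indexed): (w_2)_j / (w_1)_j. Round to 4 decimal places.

w1 = Tv₀ = (4, 2)
w2 = Tw1 = (4, -6)
Ratio at component: 4 / 4 = 1.0000

λ ≈ 1.0000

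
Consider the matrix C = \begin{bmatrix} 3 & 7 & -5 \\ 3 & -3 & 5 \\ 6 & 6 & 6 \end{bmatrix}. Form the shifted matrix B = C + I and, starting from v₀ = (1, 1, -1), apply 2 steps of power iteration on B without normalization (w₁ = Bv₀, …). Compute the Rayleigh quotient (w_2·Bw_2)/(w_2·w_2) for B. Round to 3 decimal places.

B = C + I has rows (4, 7, -5); (3, -2, 5); (6, 6, 7)
w1 = Bv₀ = (16, -4, 5)
w2 = Bw1 = (11, 81, 107)
Bw2 = (76, 406, 1301)
w2·Bw2 = 172929; w2·w2 = 18131; μ ≈ 172929/18131 = 9.538

9.538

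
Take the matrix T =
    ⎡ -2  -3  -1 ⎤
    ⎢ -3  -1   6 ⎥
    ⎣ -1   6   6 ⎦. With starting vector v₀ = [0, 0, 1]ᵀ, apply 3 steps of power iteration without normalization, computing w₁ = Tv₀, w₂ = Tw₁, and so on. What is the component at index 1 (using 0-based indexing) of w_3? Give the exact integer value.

471

w1 = Tv₀ = ((-2)·0 + (-3)·0 + (-1)·1; (-3)·0 + (-1)·0 + 6·1; (-1)·0 + 6·0 + 6·1) = (-1, 6, 6)
w2 = Tw1 = ((-2)·(-1) + (-3)·6 + (-1)·6; (-3)·(-1) + (-1)·6 + 6·6; (-1)·(-1) + 6·6 + 6·6) = (-22, 33, 73)
w3 = Tw2 = (-128, 471, 658)
The requested component of w3 is 471.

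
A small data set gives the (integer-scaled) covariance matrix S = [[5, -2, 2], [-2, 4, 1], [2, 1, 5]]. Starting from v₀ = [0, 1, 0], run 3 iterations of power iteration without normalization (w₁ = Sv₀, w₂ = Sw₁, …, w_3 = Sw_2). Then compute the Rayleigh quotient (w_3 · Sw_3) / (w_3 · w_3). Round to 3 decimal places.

w1 = Sv₀ = (5·0 + (-2)·1 + 2·0; (-2)·0 + 4·1 + 1·0; 2·0 + 1·1 + 5·0) = (-2, 4, 1)
w2 = Sw1 = (5·(-2) + (-2)·4 + 2·1; (-2)·(-2) + 4·4 + 1·1; 2·(-2) + 1·4 + 5·1) = (-16, 21, 5)
w3 = Sw2 = (-112, 121, 14)
Sw3 = (-774, 722, -33)
w3·Sw3 = (-112)·(-774) + 121·722 + 14·(-33) = 173588; w3·w3 = (-112)·(-112) + 121·121 + 14·14 = 27381
λ ≈ 173588/27381 = 6.340

6.340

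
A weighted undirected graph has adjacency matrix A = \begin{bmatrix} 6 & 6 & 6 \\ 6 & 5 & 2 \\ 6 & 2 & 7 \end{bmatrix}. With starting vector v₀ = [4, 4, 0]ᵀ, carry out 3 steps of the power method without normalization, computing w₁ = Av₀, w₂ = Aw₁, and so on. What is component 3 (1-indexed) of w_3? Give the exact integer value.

9808

w1 = Av₀ = (48, 44, 32)
w2 = Aw1 = (744, 572, 600)
w3 = Aw2 = (11496, 8524, 9808)
The requested component of w3 is 9808.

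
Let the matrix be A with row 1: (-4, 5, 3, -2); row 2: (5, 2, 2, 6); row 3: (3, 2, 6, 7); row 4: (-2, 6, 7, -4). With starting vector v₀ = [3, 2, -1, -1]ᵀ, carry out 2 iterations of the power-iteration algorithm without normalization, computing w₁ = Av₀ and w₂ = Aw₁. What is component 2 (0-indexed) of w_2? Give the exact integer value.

w1 = Av₀ = (-3, 11, 0, 3)
w2 = Aw1 = (61, 25, 34, 60)
The requested component of w2 is 34.

34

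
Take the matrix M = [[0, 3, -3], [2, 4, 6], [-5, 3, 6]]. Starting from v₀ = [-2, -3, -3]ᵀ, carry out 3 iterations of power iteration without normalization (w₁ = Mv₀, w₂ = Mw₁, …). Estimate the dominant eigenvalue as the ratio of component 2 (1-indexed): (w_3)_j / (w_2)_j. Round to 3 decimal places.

w1 = Mv₀ = (0·(-2) + 3·(-3) + (-3)·(-3); 2·(-2) + 4·(-3) + 6·(-3); (-5)·(-2) + 3·(-3) + 6·(-3)) = (0, -34, -17)
w2 = Mw1 = (0·0 + 3·(-34) + (-3)·(-17); 2·0 + 4·(-34) + 6·(-17); (-5)·0 + 3·(-34) + 6·(-17)) = (-51, -238, -204)
w3 = Mw2 = (-102, -2278, -1683)
Ratio at component: -2278 / -238 = 9.571

λ ≈ 9.571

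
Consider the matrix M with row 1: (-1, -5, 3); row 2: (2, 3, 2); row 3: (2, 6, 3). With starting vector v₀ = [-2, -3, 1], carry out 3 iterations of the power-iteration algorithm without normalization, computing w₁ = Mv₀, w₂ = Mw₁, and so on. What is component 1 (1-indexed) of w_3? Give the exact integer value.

w1 = Mv₀ = (20, -11, -19)
w2 = Mw1 = (-22, -31, -83)
w3 = Mw2 = (-72, -303, -479)
The requested component of w3 is -72.

-72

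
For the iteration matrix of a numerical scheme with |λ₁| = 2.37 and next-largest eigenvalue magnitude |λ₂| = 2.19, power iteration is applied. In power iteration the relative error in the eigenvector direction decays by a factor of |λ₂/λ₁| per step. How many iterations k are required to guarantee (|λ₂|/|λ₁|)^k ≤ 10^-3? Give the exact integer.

|λ₂/λ₁| = 2.19/2.37 = 0.92405
Need k ≥ ln(10^-3) / ln(0.92405) = -6.9078 / -0.0790 ≈ 87.453
Smallest integer k satisfying the bound: 88

88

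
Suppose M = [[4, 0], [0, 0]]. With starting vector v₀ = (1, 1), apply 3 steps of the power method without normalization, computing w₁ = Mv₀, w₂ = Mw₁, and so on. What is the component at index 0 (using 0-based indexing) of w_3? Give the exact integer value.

w1 = Mv₀ = (4·1 + 0·1; 0·1 + 0·1) = (4, 0)
w2 = Mw1 = (4·4 + 0·0; 0·4 + 0·0) = (16, 0)
w3 = Mw2 = (64, 0)
The requested component of w3 is 64.

64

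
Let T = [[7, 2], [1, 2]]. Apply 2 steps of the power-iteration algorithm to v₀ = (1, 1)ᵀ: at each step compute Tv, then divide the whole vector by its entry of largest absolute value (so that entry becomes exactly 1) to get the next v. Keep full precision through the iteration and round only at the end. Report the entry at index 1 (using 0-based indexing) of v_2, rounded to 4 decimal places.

Tv0 = (9.00000, 3.00000); divide by 9.00000 → v1 = (1.00000, 0.33333)
Tv1 = (7.66667, 1.66667); divide by 7.66667 → v2 = (1.00000, 0.21739)
Requested entry of v2: 15/69 = 0.2174

0.2174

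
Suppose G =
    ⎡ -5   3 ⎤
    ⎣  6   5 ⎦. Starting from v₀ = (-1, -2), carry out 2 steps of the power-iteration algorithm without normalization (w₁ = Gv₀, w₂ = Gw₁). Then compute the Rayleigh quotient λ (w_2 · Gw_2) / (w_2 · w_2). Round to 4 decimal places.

w1 = Gv₀ = ((-5)·(-1) + 3·(-2); 6·(-1) + 5·(-2)) = (-1, -16)
w2 = Gw1 = ((-5)·(-1) + 3·(-16); 6·(-1) + 5·(-16)) = (-43, -86)
Gw2 = (-43, -688)
w2·Gw2 = (-43)·(-43) + (-86)·(-688) = 61017; w2·w2 = (-43)·(-43) + (-86)·(-86) = 9245
λ ≈ 61017/9245 = 6.6000

λ ≈ 6.6000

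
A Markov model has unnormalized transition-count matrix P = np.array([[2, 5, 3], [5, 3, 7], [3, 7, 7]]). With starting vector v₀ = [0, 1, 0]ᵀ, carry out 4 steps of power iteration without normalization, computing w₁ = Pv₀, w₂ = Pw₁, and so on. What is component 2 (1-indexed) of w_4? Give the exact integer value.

16230

w1 = Pv₀ = (5, 3, 7)
w2 = Pw1 = (46, 83, 85)
w3 = Pw2 = (762, 1074, 1314)
w4 = Pw3 = (10836, 16230, 19002)
The requested component of w4 is 16230.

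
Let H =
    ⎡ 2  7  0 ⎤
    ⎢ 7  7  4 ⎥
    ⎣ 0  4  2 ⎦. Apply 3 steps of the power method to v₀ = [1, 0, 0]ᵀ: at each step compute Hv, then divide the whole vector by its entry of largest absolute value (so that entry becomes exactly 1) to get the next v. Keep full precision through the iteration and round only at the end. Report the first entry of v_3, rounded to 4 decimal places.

Hv0 = (2.00000, 7.00000, 0.00000); divide by 7.00000 → v1 = (0.28571, 1.00000, 0.00000)
Hv1 = (7.57143, 9.00000, 4.00000); divide by 9.00000 → v2 = (0.84127, 1.00000, 0.44444)
Hv2 = (8.68254, 14.66667, 4.88889); divide by 14.66667 → v3 = (0.59199, 1.00000, 0.33333)
Requested entry of v3: 547/924 = 0.5920

0.5920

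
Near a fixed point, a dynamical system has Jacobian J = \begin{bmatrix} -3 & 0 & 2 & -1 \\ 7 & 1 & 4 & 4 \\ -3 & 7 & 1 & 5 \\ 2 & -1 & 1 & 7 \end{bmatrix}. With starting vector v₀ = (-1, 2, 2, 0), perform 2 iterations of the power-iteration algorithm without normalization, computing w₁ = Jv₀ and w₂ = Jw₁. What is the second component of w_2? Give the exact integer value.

120

w1 = Jv₀ = ((-3)·(-1) + 0·2 + 2·2 + (-1)·0; 7·(-1) + 1·2 + 4·2 + 4·0; (-3)·(-1) + 7·2 + 1·2 + 5·0; 2·(-1) + (-1)·2 + 1·2 + 7·0) = (7, 3, 19, -2)
w2 = Jw1 = ((-3)·7 + 0·3 + 2·19 + (-1)·(-2); 7·7 + 1·3 + 4·19 + 4·(-2); (-3)·7 + 7·3 + 1·19 + 5·(-2); 2·7 + (-1)·3 + 1·19 + 7·(-2)) = (19, 120, 9, 16)
The requested component of w2 is 120.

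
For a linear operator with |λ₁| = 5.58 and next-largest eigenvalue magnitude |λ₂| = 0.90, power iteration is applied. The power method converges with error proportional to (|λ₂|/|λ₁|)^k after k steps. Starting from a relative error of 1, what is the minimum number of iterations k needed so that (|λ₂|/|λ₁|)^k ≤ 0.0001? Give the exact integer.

6

|λ₂/λ₁| = 0.90/5.58 = 0.16129
Need k ≥ ln(0.0001) / ln(0.16129) = -9.2103 / -1.8245 ≈ 5.048
Smallest integer k satisfying the bound: 6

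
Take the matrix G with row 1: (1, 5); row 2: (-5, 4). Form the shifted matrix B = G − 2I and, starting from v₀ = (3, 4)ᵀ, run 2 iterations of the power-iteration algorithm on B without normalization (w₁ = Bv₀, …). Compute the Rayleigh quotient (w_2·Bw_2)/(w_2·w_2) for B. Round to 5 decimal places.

μ ≈ 1.35130

B = G − 2I has rows (-1, 5); (-5, 2)
w1 = Bv₀ = (17, -7)
w2 = Bw1 = (-52, -99)
Bw2 = (-443, 62)
w2·Bw2 = 16898; w2·w2 = 12505; μ ≈ 16898/12505 = 1.35130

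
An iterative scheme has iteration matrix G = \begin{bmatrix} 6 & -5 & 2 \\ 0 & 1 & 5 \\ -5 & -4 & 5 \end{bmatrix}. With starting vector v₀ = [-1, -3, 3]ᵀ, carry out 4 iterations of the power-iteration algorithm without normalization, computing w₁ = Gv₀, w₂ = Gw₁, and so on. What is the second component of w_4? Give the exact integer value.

-4508

w1 = Gv₀ = (15, 12, 32)
w2 = Gw1 = (94, 172, 37)
w3 = Gw2 = (-222, 357, -973)
w4 = Gw3 = (-5063, -4508, -5183)
The requested component of w4 is -4508.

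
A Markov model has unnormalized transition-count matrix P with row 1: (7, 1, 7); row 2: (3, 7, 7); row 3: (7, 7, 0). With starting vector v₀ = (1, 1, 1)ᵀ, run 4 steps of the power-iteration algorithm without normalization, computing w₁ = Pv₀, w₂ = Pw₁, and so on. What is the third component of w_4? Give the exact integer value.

52024

w1 = Pv₀ = (15, 17, 14)
w2 = Pw1 = (220, 262, 224)
w3 = Pw2 = (3370, 4062, 3374)
w4 = Pw3 = (51270, 62162, 52024)
The requested component of w4 is 52024.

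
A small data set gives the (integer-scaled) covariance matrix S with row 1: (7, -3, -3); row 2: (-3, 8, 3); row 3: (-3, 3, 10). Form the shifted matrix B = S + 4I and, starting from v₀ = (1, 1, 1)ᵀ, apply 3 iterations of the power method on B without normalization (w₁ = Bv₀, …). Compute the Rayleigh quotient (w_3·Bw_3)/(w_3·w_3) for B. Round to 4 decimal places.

μ ≈ 18.0867

B = S + 4I has rows (11, -3, -3); (-3, 12, 3); (-3, 3, 14)
w1 = Bv₀ = (11·1 + (-3)·1 + (-3)·1; (-3)·1 + 12·1 + 3·1; (-3)·1 + 3·1 + 14·1) = (5, 12, 14)
w2 = Bw1 = (11·5 + (-3)·12 + (-3)·14; (-3)·5 + 12·12 + 3·14; (-3)·5 + 3·12 + 14·14) = (-23, 171, 217)
w3 = Bw2 = (-1417, 2772, 3620)
Bw3 = (-34763, 48375, 63247)
w3·Bw3 = 412308811; w3·w3 = 22796273; μ ≈ 412308811/22796273 = 18.0867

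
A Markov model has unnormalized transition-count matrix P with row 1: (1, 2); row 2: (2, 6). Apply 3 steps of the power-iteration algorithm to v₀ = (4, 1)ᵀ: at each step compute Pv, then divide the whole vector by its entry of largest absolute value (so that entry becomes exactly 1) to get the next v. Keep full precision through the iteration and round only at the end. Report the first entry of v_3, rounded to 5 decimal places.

Pv0 = (6.000000, 14.000000); divide by 14.000000 → v1 = (0.428571, 1.000000)
Pv1 = (2.428571, 6.857143); divide by 6.857143 → v2 = (0.354167, 1.000000)
Pv2 = (2.354167, 6.708333); divide by 6.708333 → v3 = (0.350932, 1.000000)
Requested entry of v3: 226/644 = 0.35093

0.35093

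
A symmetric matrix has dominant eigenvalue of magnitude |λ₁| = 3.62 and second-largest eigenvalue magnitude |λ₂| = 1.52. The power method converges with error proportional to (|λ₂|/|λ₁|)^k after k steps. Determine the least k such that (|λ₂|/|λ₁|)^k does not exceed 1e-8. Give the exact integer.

|λ₂/λ₁| = 1.52/3.62 = 0.41989
Need k ≥ ln(1e-8) / ln(0.41989) = -18.4207 / -0.8678 ≈ 21.228
Smallest integer k satisfying the bound: 22

22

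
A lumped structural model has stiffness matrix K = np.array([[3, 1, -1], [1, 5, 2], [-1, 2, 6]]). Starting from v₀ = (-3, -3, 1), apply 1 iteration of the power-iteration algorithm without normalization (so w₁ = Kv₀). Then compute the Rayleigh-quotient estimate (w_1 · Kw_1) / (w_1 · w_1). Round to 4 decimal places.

w1 = Kv₀ = (-13, -16, 3)
Kw1 = (-58, -87, -1)
w1·Kw1 = (-13)·(-58) + (-16)·(-87) + 3·(-1) = 2143; w1·w1 = (-13)·(-13) + (-16)·(-16) + 3·3 = 434
λ ≈ 2143/434 = 4.9378

λ ≈ 4.9378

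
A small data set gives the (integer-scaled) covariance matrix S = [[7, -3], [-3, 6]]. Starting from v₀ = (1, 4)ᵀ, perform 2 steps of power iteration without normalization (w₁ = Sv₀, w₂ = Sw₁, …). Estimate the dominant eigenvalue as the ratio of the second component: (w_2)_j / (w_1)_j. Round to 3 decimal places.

w1 = Sv₀ = (7·1 + (-3)·4; (-3)·1 + 6·4) = (-5, 21)
w2 = Sw1 = (7·(-5) + (-3)·21; (-3)·(-5) + 6·21) = (-98, 141)
Ratio at component: 141 / 21 = 6.714

λ ≈ 6.714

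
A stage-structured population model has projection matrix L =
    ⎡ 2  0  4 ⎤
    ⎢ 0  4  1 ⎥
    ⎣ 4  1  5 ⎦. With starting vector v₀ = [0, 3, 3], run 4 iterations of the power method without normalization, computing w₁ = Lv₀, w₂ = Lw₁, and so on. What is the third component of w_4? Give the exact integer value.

w1 = Lv₀ = (2·0 + 0·3 + 4·3; 0·0 + 4·3 + 1·3; 4·0 + 1·3 + 5·3) = (12, 15, 18)
w2 = Lw1 = (2·12 + 0·15 + 4·18; 0·12 + 4·15 + 1·18; 4·12 + 1·15 + 5·18) = (96, 78, 153)
w3 = Lw2 = (804, 465, 1227)
w4 = Lw3 = (6516, 3087, 9816)
The requested component of w4 is 9816.

9816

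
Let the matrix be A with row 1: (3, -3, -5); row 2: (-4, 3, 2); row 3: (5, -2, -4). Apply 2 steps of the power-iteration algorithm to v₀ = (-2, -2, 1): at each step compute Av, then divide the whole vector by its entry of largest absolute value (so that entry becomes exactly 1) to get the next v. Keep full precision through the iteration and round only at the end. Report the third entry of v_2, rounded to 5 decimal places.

0.30435

Av0 = (-5.000000, 4.000000, -10.000000); divide by -10.000000 → v1 = (0.500000, -0.400000, 1.000000)
Av1 = (-2.300000, -1.200000, -0.700000); divide by -2.300000 → v2 = (1.000000, 0.521739, 0.304348)
Requested entry of v2: 7/23 = 0.30435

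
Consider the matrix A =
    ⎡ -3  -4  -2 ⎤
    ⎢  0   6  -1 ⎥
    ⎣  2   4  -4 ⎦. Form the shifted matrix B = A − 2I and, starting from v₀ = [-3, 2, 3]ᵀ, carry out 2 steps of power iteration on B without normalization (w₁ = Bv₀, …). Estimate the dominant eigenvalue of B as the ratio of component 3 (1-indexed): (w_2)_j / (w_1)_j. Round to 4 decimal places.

B = A − 2I has rows (-5, -4, -2); (0, 4, -1); (2, 4, -6)
w1 = Bv₀ = ((-5)·(-3) + (-4)·2 + (-2)·3; 0·(-3) + 4·2 + (-1)·3; 2·(-3) + 4·2 + (-6)·3) = (1, 5, -16)
w2 = Bw1 = ((-5)·1 + (-4)·5 + (-2)·(-16); 0·1 + 4·5 + (-1)·(-16); 2·1 + 4·5 + (-6)·(-16)) = (7, 36, 118)
Ratio: 118/-16 = -7.3750

μ ≈ -7.3750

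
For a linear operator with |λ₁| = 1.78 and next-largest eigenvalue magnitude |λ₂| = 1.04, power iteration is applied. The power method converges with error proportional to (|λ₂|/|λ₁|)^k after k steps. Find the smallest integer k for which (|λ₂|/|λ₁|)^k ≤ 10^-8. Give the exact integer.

|λ₂/λ₁| = 1.04/1.78 = 0.58427
Need k ≥ ln(10^-8) / ln(0.58427) = -18.4207 / -0.5374 ≈ 34.278
Smallest integer k satisfying the bound: 35

35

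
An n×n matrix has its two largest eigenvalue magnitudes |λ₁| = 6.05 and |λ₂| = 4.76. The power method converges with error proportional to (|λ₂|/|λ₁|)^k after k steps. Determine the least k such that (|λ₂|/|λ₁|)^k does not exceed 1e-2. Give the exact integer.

|λ₂/λ₁| = 4.76/6.05 = 0.78678
Need k ≥ ln(1e-2) / ln(0.78678) = -4.6052 / -0.2398 ≈ 19.203
Smallest integer k satisfying the bound: 20

20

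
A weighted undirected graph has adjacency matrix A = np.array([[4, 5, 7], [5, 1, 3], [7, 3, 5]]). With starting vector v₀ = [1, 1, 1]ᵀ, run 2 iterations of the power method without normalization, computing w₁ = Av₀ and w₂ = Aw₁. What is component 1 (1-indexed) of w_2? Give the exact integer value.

214

w1 = Av₀ = (4·1 + 5·1 + 7·1; 5·1 + 1·1 + 3·1; 7·1 + 3·1 + 5·1) = (16, 9, 15)
w2 = Aw1 = (4·16 + 5·9 + 7·15; 5·16 + 1·9 + 3·15; 7·16 + 3·9 + 5·15) = (214, 134, 214)
The requested component of w2 is 214.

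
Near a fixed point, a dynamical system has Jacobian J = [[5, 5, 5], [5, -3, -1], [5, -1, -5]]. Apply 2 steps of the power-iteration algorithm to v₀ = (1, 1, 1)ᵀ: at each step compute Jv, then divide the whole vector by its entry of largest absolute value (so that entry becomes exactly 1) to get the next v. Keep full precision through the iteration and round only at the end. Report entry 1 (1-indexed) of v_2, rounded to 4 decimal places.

0.9494

Jv0 = (15.00000, 1.00000, -1.00000); divide by 15.00000 → v1 = (1.00000, 0.06667, -0.06667)
Jv1 = (5.00000, 4.86667, 5.26667); divide by 5.26667 → v2 = (0.94937, 0.92405, 1.00000)
Requested entry of v2: 75/79 = 0.9494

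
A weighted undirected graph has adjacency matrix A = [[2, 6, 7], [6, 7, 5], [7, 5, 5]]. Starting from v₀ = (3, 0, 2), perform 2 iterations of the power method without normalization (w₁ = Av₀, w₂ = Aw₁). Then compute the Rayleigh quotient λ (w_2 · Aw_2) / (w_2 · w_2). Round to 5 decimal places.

λ ≈ 16.73080

w1 = Av₀ = (2·3 + 6·0 + 7·2; 6·3 + 7·0 + 5·2; 7·3 + 5·0 + 5·2) = (20, 28, 31)
w2 = Aw1 = (2·20 + 6·28 + 7·31; 6·20 + 7·28 + 5·31; 7·20 + 5·28 + 5·31) = (425, 471, 435)
Aw2 = (6721, 8022, 7505)
w2·Aw2 = 425·6721 + 471·8022 + 435·7505 = 9899462; w2·w2 = 425·425 + 471·471 + 435·435 = 591691
λ ≈ 9899462/591691 = 16.73080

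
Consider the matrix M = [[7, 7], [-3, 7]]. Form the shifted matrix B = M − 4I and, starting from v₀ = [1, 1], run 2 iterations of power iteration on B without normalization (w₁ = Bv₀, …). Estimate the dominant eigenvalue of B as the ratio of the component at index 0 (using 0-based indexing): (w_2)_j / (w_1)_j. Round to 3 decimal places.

3.000

B = M − 4I has rows (3, 7); (-3, 3)
w1 = Bv₀ = (3·1 + 7·1; (-3)·1 + 3·1) = (10, 0)
w2 = Bw1 = (3·10 + 7·0; (-3)·10 + 3·0) = (30, -30)
Ratio: 30/10 = 3.000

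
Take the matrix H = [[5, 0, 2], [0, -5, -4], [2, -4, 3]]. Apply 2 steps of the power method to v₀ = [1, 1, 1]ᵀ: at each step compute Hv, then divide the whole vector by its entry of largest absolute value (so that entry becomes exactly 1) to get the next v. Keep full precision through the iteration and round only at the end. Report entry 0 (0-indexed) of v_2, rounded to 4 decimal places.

Hv0 = (7.00000, -9.00000, 1.00000); divide by -9.00000 → v1 = (-0.77778, 1.00000, -0.11111)
Hv1 = (-4.11111, -4.55556, -5.88889); divide by -5.88889 → v2 = (0.69811, 0.77358, 1.00000)
Requested entry of v2: 37/53 = 0.6981

0.6981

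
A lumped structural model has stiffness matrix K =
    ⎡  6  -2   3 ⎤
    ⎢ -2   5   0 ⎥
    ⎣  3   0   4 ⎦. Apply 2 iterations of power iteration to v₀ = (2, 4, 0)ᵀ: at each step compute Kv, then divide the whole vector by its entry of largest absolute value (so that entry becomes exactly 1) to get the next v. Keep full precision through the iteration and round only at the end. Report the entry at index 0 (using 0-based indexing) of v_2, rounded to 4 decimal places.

Kv0 = (4.00000, 16.00000, 6.00000); divide by 16.00000 → v1 = (0.25000, 1.00000, 0.37500)
Kv1 = (0.62500, 4.50000, 2.25000); divide by 4.50000 → v2 = (0.13889, 1.00000, 0.50000)
Requested entry of v2: 10/72 = 0.1389

0.1389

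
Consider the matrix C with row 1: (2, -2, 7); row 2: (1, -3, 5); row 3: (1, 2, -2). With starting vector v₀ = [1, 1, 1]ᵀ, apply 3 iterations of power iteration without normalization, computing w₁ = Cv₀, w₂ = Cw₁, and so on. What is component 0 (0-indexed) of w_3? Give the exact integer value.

101

w1 = Cv₀ = (2·1 + (-2)·1 + 7·1; 1·1 + (-3)·1 + 5·1; 1·1 + 2·1 + (-2)·1) = (7, 3, 1)
w2 = Cw1 = (2·7 + (-2)·3 + 7·1; 1·7 + (-3)·3 + 5·1; 1·7 + 2·3 + (-2)·1) = (15, 3, 11)
w3 = Cw2 = (101, 61, -1)
The requested component of w3 is 101.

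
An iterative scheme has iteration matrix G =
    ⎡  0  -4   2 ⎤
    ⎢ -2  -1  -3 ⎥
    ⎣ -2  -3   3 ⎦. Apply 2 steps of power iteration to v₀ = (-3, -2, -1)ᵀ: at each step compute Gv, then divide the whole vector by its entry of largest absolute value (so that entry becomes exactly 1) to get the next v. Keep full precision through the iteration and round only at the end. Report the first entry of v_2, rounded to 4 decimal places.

0.5200

Gv0 = (6.00000, 11.00000, 9.00000); divide by 11.00000 → v1 = (0.54545, 1.00000, 0.81818)
Gv1 = (-2.36364, -4.54545, -1.63636); divide by -4.54545 → v2 = (0.52000, 1.00000, 0.36000)
Requested entry of v2: -26/-50 = 0.5200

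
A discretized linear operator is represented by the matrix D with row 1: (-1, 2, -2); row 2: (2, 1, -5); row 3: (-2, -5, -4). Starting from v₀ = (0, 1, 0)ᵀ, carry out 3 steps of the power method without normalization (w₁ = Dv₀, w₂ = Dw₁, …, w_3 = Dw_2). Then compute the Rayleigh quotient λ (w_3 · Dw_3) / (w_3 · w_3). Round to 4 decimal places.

λ ≈ -3.6742

w1 = Dv₀ = (2, 1, -5)
w2 = Dw1 = (10, 30, 11)
w3 = Dw2 = (28, -5, -214)
Dw3 = (390, 1121, 825)
w3·Dw3 = 28·390 + (-5)·1121 + (-214)·825 = -171235; w3·w3 = 28·28 + (-5)·(-5) + (-214)·(-214) = 46605
λ ≈ -171235/46605 = -3.6742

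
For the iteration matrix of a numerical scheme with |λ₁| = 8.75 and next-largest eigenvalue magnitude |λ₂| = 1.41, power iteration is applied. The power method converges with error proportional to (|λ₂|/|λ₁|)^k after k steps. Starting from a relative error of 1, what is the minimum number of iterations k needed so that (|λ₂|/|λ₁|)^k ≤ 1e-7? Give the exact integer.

|λ₂/λ₁| = 1.41/8.75 = 0.16114
Need k ≥ ln(1e-7) / ln(0.16114) = -16.1181 / -1.8255 ≈ 8.830
Smallest integer k satisfying the bound: 9

9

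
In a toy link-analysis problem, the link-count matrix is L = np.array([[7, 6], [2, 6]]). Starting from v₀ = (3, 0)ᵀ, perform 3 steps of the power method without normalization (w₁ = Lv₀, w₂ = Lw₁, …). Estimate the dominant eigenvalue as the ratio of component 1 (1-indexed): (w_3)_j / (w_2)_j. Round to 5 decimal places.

w1 = Lv₀ = (21, 6)
w2 = Lw1 = (183, 78)
w3 = Lw2 = (1749, 834)
Ratio at component: 1749 / 183 = 9.55738

9.55738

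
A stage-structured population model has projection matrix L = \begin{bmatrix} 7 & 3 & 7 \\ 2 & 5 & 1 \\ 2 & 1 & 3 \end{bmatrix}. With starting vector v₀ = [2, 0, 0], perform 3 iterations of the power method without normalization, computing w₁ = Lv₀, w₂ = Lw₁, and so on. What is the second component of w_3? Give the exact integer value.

580

w1 = Lv₀ = (14, 4, 4)
w2 = Lw1 = (138, 52, 44)
w3 = Lw2 = (1430, 580, 460)
The requested component of w3 is 580.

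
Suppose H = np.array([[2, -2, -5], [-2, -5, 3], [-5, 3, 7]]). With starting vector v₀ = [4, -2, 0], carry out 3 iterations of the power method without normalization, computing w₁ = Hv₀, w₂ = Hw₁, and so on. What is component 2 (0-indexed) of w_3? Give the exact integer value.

-2738

w1 = Hv₀ = (2·4 + (-2)·(-2) + (-5)·0; (-2)·4 + (-5)·(-2) + 3·0; (-5)·4 + 3·(-2) + 7·0) = (12, 2, -26)
w2 = Hw1 = (2·12 + (-2)·2 + (-5)·(-26); (-2)·12 + (-5)·2 + 3·(-26); (-5)·12 + 3·2 + 7·(-26)) = (150, -112, -236)
w3 = Hw2 = (1704, -448, -2738)
The requested component of w3 is -2738.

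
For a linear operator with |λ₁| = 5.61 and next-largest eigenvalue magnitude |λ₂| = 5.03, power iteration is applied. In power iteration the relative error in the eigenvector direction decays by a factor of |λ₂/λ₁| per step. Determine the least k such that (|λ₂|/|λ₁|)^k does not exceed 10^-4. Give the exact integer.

|λ₂/λ₁| = 5.03/5.61 = 0.89661
Need k ≥ ln(10^-4) / ln(0.89661) = -9.2103 / -0.1091 ≈ 84.397
Smallest integer k satisfying the bound: 85

85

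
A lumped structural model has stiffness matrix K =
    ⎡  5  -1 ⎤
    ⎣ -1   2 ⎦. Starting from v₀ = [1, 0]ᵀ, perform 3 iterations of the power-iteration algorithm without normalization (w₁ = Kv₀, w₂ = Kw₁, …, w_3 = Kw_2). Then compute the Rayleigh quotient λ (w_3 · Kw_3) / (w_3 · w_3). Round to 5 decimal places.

λ ≈ 5.30242

w1 = Kv₀ = (5·1 + (-1)·0; (-1)·1 + 2·0) = (5, -1)
w2 = Kw1 = (5·5 + (-1)·(-1); (-1)·5 + 2·(-1)) = (26, -7)
w3 = Kw2 = (137, -40)
Kw3 = (725, -217)
w3·Kw3 = 137·725 + (-40)·(-217) = 108005; w3·w3 = 137·137 + (-40)·(-40) = 20369
λ ≈ 108005/20369 = 5.30242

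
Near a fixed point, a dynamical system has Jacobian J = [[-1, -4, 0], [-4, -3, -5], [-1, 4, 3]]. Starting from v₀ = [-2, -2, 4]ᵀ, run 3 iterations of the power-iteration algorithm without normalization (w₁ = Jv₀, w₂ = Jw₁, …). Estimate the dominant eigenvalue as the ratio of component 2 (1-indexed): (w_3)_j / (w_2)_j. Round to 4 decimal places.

λ ≈ -3.4615

w1 = Jv₀ = (10, -6, 6)
w2 = Jw1 = (14, -52, -16)
w3 = Jw2 = (194, 180, -270)
Ratio at component: 180 / -52 = -3.4615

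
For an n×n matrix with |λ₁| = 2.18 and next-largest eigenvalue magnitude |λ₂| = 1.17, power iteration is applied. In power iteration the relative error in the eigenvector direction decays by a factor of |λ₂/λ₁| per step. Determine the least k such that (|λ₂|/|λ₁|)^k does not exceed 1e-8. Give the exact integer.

|λ₂/λ₁| = 1.17/2.18 = 0.53670
Need k ≥ ln(1e-8) / ln(0.53670) = -18.4207 / -0.6223 ≈ 29.600
Smallest integer k satisfying the bound: 30

30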